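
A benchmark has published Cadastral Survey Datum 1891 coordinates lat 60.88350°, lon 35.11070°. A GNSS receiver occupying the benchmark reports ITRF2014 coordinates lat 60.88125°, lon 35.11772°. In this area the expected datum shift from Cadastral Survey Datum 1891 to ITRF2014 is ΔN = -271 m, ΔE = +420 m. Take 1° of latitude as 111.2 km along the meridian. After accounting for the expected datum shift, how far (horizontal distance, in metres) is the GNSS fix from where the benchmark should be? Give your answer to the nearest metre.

45 m

Observed coordinate differences: Δφ = -0.00225°, Δλ = +0.00702°.
Converting to metres (1° lat = 111200 m, cos φ = 0.486587): observed ΔN = -250.2 m, observed ΔE = 379.8 m.
Subtracting the expected shift leaves a residual of -250.2 − (-271) = 20.8 m north and 379.8 − (420) = -40.2 m east.
Residual distance = √(20.8² + (-40.2)²) = 45.2 m.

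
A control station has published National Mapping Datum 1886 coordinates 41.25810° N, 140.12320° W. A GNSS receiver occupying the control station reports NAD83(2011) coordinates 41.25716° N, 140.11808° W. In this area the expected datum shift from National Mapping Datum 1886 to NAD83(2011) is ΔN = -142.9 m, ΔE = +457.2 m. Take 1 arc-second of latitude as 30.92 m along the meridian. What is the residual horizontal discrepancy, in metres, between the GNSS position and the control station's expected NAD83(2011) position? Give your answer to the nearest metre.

Observed coordinate differences: Δφ = -0.00094°, Δλ = +0.00512°.
Converting to metres (1° lat = 111312 m, cos φ = 0.751747): observed ΔN = -104.6 m, observed ΔE = 428.4 m.
Subtracting the expected shift leaves a residual of -104.6 − (-142.9) = 38.3 m north and 428.4 − (457.2) = -28.8 m east.
Residual distance = √(38.3² + (-28.8)²) = 47.9 m.

48 m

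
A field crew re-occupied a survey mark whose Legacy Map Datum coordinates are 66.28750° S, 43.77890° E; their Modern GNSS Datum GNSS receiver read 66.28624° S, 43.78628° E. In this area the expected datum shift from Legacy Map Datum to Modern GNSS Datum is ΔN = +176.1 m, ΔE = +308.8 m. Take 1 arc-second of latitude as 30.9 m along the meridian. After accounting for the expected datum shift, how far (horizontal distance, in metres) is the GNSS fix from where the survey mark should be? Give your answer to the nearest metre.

Observed coordinate differences: Δφ = +0.00126°, Δλ = +0.00738°.
Converting to metres (1° lat = 111240 m, cos φ = 0.402148): observed ΔN = 140.2 m, observed ΔE = 330.1 m.
Subtracting the expected shift leaves a residual of 140.2 − (176.1) = -35.9 m north and 330.1 − (308.8) = 21.3 m east.
Residual distance = √((-35.9)² + 21.3²) = 41.8 m.

42 m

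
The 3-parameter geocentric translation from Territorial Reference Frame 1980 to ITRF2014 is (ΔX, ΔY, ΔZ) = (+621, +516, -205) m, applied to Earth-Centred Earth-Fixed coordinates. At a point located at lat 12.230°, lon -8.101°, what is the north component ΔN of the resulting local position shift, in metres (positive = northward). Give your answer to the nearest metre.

ΔN = -315 m

At φ = 12.230°, λ = -8.101°: sin φ = 0.211837, cos φ = 0.977305, sin λ = -0.140919, cos λ = 0.990021.
ΔN = −sin φ cos λ·ΔX − sin φ sin λ·ΔY + cos φ·ΔZ = −(0.211837)(0.990021)(621) − (0.211837)(-0.140919)(516) + (0.977305)(-205) = -315.18 m.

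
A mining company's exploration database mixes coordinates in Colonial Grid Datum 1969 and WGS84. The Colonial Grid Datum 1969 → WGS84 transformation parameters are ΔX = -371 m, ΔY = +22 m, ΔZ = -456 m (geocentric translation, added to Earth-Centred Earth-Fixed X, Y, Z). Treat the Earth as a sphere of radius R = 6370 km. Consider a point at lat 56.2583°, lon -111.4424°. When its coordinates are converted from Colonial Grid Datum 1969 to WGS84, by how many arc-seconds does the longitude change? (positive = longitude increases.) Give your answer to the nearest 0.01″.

sin φ = 0.831550, cos φ = 0.555450, sin λ = -0.930786, cos λ = -0.365566.
East component: ΔE = −sin λ·ΔX + cos λ·ΔY = −(-0.930786)(-371) + (-0.365566)(22) = -353.36 m.
1° of latitude spans πR/180 = 111177 m; at latitude φ, 1° of longitude spans that × cos φ = 61753.5 m, so Δλ = -353.36 / 61753.5 × 3600 = -20.600″.

Δλ = -20.60″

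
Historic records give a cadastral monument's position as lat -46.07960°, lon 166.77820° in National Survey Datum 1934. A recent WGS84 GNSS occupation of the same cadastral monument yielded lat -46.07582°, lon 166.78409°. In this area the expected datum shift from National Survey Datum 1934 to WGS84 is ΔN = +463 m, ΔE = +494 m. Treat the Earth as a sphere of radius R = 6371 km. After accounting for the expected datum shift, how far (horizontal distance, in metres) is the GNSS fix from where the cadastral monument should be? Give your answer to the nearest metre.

Observed coordinate differences: Δφ = +0.00378°, Δλ = +0.00589°.
Converting to metres (1° lat = 111195 m, cos φ = 0.693658): observed ΔN = 420.3 m, observed ΔE = 454.3 m.
Subtracting the expected shift leaves a residual of 420.3 − (463) = -42.7 m north and 454.3 − (494) = -39.7 m east.
Residual distance = √((-42.7)² + (-39.7)²) = 58.3 m.

58 m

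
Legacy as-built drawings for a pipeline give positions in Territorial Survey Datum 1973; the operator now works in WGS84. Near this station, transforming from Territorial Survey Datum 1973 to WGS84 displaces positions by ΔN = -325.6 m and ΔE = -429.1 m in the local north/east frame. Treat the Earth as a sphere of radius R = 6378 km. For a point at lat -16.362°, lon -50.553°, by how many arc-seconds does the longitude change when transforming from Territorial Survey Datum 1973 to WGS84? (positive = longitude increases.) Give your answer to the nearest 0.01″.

Δλ = -14.46″

At latitude -16.362°, cos φ = 0.959501.
One radian of longitude at latitude φ spans R cos φ, so Δλ = ΔE / (R cos φ) = -429.1 / (6378000 × 0.959501) = -7.0118e-05 rad = -14.463″.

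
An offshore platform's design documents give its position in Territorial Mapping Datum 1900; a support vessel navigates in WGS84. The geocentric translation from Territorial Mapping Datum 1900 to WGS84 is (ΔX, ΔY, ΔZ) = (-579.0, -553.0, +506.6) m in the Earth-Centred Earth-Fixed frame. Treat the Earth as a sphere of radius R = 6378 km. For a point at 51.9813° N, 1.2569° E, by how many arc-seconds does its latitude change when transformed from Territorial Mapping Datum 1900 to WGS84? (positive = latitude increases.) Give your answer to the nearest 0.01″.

Δφ = 25.15″

sin φ = 0.787810, cos φ = 0.615919, sin λ = 0.021935, cos λ = 0.999759.
North component: ΔN = −sin φ cos λ·ΔX − sin φ sin λ·ΔY + cos φ·ΔZ = −(0.787810)(0.999759)(-579.0) − (0.787810)(0.021935)(-553.0) + (0.615919)(506.6) = 777.61 m.
1° of latitude spans πR/180 = 111317 m, so Δφ = 777.61 / 111317 × 3600 = 25.148″.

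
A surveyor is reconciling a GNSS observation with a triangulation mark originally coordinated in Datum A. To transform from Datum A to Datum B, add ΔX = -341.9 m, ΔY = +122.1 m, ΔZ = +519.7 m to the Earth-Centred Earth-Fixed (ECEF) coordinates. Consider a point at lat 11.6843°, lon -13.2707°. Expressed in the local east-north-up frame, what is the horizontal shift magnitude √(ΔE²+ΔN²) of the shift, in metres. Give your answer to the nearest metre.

At φ = 11.6843°, λ = -13.2707°: sin φ = 0.202519, cos φ = 0.979278, sin λ = -0.229552, cos λ = 0.973296.
ΔE = −sin λ·ΔX + cos λ·ΔY = −(-0.229552)·(-341.9) + (0.973296)·(122.1) = 40.36 m.
ΔN = −sin φ cos λ·ΔX − sin φ sin λ·ΔY + cos φ·ΔZ = −(0.202519)(0.973296)(-341.9) − (0.202519)(-0.229552)(122.1) + (0.979278)(519.7) = 582.00 m.
Horizontal magnitude = √(ΔE² + ΔN²) = √(40.36² + 582.00²) = 583.40 m.

583 m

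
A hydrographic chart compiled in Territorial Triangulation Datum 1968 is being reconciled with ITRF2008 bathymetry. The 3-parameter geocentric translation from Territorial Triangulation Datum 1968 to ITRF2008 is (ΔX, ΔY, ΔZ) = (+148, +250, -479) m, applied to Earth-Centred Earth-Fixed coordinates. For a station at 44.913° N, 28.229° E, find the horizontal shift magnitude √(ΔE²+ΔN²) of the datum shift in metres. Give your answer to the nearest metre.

536 m

At φ = 44.913°, λ = 28.229°: sin φ = 0.706032, cos φ = 0.708180, sin λ = 0.472997, cos λ = 0.881064.
ΔE = −sin λ·ΔX + cos λ·ΔY = −(0.472997)·(148) + (0.881064)·(250) = 150.26 m.
ΔN = −sin φ cos λ·ΔX − sin φ sin λ·ΔY + cos φ·ΔZ = −(0.706032)(0.881064)(148) − (0.706032)(0.472997)(250) + (0.708180)(-479) = -514.77 m.
Horizontal magnitude = √(ΔE² + ΔN²) = √(150.26² + (-514.77)²) = 536.25 m.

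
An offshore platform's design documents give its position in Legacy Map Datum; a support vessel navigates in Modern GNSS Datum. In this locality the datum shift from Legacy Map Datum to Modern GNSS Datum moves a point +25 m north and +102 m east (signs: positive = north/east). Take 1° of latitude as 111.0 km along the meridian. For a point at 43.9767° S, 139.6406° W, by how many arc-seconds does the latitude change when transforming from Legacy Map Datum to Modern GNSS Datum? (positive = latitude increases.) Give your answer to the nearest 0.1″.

1° of latitude = 111.0 km, so Δφ = 25.0 / 111000 = 0.0002252° = 0.811″.

Δφ = 0.8″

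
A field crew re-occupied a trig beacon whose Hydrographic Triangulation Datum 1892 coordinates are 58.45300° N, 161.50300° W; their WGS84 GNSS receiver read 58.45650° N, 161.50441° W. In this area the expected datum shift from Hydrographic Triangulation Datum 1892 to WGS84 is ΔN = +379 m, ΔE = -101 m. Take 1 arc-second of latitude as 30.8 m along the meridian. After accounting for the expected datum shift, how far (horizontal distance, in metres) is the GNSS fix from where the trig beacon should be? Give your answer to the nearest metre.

Observed coordinate differences: Δφ = +0.00350°, Δλ = -0.00141°.
Converting to metres (1° lat = 110880 m, cos φ = 0.523198): observed ΔN = 388.1 m, observed ΔE = -81.8 m.
Subtracting the expected shift leaves a residual of 388.1 − (379) = 9.1 m north and -81.8 − (-101) = 19.2 m east.
Residual distance = √(9.1² + 19.2²) = 21.2 m.

21 m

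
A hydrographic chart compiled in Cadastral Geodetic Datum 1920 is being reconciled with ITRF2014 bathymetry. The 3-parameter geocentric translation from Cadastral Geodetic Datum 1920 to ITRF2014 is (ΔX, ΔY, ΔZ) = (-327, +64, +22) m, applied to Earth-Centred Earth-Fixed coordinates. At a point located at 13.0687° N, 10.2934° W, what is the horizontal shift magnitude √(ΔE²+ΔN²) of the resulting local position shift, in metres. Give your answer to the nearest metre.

At φ = 13.0687°, λ = -10.2934°: sin φ = 0.226119, cos φ = 0.974100, sin λ = -0.178689, cos λ = 0.983906.
ΔE = −sin λ·ΔX + cos λ·ΔY = −(-0.178689)·(-327) + (0.983906)·(64) = 4.54 m.
ΔN = −sin φ cos λ·ΔX − sin φ sin λ·ΔY + cos φ·ΔZ = −(0.226119)(0.983906)(-327) − (0.226119)(-0.178689)(64) + (0.974100)(22) = 96.77 m.
Horizontal magnitude = √(ΔE² + ΔN²) = √(4.54² + 96.77²) = 96.87 m.

97 m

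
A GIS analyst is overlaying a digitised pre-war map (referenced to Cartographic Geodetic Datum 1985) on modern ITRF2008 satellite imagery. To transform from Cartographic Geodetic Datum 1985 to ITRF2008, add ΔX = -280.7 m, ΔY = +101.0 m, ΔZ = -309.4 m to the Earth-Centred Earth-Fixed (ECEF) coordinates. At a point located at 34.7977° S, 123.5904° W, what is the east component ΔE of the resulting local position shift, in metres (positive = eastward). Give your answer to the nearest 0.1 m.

ΔE = -289.7 m

At φ = -34.7977°, λ = -123.5904°: sin φ = -0.570681, cos φ = 0.821172, sin λ = -0.833014, cos λ = -0.553252.
ΔE = −sin λ·ΔX + cos λ·ΔY = −(-0.833014)·(-280.7) + (-0.553252)·(101.0) = -289.71 m.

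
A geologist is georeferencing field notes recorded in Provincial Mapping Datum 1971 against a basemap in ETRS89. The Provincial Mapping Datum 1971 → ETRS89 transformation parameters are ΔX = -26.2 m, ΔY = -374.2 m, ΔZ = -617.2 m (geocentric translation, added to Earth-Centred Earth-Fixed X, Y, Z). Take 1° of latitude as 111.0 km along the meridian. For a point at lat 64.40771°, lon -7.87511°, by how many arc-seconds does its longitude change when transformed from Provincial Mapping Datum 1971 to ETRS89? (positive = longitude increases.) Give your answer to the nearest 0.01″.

Δλ = -28.10″

sin φ = 0.901891, cos φ = 0.431964, sin λ = -0.137014, cos λ = 0.990569.
East component: ΔE = −sin λ·ΔX + cos λ·ΔY = −(-0.137014)(-26.2) + (0.990569)(-374.2) = -374.26 m.
1° of latitude spans 111000 m; at latitude φ, 1° of longitude spans that × cos φ = 47948.0 m, so Δλ = -374.26 / 47948.0 × 3600 = -28.100″.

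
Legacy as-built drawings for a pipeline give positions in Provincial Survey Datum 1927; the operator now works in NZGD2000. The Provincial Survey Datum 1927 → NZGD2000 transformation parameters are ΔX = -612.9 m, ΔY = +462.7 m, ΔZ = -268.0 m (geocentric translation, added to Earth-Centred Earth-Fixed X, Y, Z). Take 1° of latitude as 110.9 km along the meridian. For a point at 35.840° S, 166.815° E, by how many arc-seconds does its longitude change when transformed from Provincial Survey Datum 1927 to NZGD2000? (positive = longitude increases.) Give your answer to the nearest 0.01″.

Δλ = -12.44″

sin φ = -0.585524, cos φ = 0.810655, sin λ = 0.228096, cos λ = -0.973639.
East component: ΔE = −sin λ·ΔX + cos λ·ΔY = −(0.228096)(-612.9) + (-0.973639)(462.7) = -310.70 m.
1° of latitude spans 110900 m; at latitude φ, 1° of longitude spans that × cos φ = 89901.7 m, so Δλ = -310.70 / 89901.7 × 3600 = -12.442″.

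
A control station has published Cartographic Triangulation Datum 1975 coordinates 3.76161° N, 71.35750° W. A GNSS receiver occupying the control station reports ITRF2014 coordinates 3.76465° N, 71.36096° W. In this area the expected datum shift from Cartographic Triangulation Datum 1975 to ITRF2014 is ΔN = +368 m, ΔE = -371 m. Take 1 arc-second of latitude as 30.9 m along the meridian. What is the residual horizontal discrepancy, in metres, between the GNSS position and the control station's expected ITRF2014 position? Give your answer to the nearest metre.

Observed coordinate differences: Δφ = +0.00304°, Δλ = -0.00346°.
Converting to metres (1° lat = 111240 m, cos φ = 0.997846): observed ΔN = 338.2 m, observed ΔE = -384.1 m.
Subtracting the expected shift leaves a residual of 338.2 − (368) = -29.8 m north and -384.1 − (-371) = -13.1 m east.
Residual distance = √((-29.8)² + (-13.1)²) = 32.6 m.

33 m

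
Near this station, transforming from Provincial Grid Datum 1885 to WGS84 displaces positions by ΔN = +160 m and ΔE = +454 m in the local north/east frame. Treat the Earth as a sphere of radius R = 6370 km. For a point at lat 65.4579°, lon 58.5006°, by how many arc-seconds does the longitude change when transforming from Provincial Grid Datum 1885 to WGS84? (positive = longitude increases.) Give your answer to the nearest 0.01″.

Δλ = 35.39″

At latitude 65.4579°, cos φ = 0.415362.
One radian of longitude at latitude φ spans R cos φ, so Δλ = ΔE / (R cos φ) = 454.0 / (6370000 × 0.415362) = 1.7159e-04 rad = 35.393″.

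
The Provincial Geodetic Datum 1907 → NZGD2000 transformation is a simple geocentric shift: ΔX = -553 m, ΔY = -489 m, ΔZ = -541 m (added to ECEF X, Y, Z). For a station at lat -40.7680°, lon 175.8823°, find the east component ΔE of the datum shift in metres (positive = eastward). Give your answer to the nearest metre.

ΔE = 527 m

The local east axis at (φ, λ) is (−sin λ, cos λ, 0), so ΔE = −sin(175.8823°)·(-553) + cos(175.8823°)·(-489) = 527.45 m.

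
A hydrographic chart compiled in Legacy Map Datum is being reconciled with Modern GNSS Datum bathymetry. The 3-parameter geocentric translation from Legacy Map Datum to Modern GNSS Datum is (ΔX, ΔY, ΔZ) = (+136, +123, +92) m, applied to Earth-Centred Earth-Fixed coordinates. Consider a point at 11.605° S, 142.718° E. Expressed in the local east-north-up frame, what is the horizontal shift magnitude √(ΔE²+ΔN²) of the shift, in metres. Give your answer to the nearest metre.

The local east axis at (φ, λ) is (−sin λ, cos λ, 0), so ΔE = −sin(142.718°)·136 + cos(142.718°)·123 = -180.25 m.
The local north axis is (−sin φ cos λ, −sin φ sin λ, cos φ), giving ΔN = -21.768 + 14.988 + 90.119 = 83.34 m.
Horizontal magnitude = √(ΔE² + ΔN²) = √((-180.25)² + 83.34²) = 198.58 m.

199 m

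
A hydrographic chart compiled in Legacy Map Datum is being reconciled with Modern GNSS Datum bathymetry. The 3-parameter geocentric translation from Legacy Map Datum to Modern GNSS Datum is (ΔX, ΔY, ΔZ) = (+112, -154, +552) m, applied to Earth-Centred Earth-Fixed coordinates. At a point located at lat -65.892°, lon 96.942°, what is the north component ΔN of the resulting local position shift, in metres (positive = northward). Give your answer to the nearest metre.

ΔN = 74 m

The local north axis is (−sin φ cos λ, −sin φ sin λ, cos φ), giving ΔN = -12.356 − 139.537 + 225.469 = 73.58 m.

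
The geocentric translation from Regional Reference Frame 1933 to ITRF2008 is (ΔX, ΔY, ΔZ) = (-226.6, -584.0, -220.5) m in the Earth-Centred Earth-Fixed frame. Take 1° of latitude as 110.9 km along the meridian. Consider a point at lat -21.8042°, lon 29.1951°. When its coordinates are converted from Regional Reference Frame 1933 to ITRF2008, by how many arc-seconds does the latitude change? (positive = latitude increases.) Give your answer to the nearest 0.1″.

sin φ = -0.371436, cos φ = 0.928459, sin λ = 0.487785, cos λ = 0.872964.
North component: ΔN = −sin φ cos λ·ΔX − sin φ sin λ·ΔY + cos φ·ΔZ = −(-0.371436)(0.872964)(-226.6) − (-0.371436)(0.487785)(-584.0) + (0.928459)(-220.5) = -384.01 m.
1° of latitude spans 110900 m, so Δφ = -384.01 / 110900 × 3600 = -12.466″.

Δφ = -12.5″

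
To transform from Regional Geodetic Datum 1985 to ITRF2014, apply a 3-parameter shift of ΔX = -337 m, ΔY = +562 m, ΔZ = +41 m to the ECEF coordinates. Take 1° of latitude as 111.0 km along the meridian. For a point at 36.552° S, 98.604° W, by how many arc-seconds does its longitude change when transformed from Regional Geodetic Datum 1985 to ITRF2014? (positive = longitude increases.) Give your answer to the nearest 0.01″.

sin φ = -0.595552, cos φ = 0.803317, sin λ = -0.988746, cos λ = -0.149604.
East component: ΔE = −sin λ·ΔX + cos λ·ΔY = −(-0.988746)(-337) + (-0.149604)(562) = -417.29 m.
1° of latitude spans 111000 m; at latitude φ, 1° of longitude spans that × cos φ = 89168.2 m, so Δλ = -417.29 / 89168.2 × 3600 = -16.847″.

Δλ = -16.85″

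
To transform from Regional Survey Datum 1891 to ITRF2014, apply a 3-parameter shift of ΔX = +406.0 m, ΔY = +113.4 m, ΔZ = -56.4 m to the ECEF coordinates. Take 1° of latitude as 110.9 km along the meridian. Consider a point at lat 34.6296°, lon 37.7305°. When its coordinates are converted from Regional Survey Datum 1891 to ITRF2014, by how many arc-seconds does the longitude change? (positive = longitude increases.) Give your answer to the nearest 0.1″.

sin φ = 0.568269, cos φ = 0.822843, sin λ = 0.611948, cos λ = 0.790898.
East component: ΔE = −sin λ·ΔX + cos λ·ΔY = −(0.611948)(406.0) + (0.790898)(113.4) = -158.76 m.
1° of latitude spans 110900 m; at latitude φ, 1° of longitude spans that × cos φ = 91253.3 m, so Δλ = -158.76 / 91253.3 × 3600 = -6.263″.

Δλ = -6.3″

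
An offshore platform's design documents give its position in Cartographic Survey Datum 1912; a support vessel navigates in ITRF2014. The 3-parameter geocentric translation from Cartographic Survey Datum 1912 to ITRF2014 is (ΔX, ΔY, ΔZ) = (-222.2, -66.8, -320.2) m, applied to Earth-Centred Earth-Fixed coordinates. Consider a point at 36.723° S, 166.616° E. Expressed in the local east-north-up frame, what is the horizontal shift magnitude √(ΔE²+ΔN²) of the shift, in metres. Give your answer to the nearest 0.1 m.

179.5 m

At φ = -36.723°, λ = 166.616°: sin φ = -0.597947, cos φ = 0.801536, sin λ = 0.231476, cos λ = -0.972841.
ΔE = −sin λ·ΔX + cos λ·ΔY = −(0.231476)·(-222.2) + (-0.972841)·(-66.8) = 116.42 m.
ΔN = −sin φ cos λ·ΔX − sin φ sin λ·ΔY + cos φ·ΔZ = −(-0.597947)(-0.972841)(-222.2) − (-0.597947)(0.231476)(-66.8) + (0.801536)(-320.2) = -136.64 m.
Horizontal magnitude = √(ΔE² + ΔN²) = √(116.42² + (-136.64)²) = 179.51 m.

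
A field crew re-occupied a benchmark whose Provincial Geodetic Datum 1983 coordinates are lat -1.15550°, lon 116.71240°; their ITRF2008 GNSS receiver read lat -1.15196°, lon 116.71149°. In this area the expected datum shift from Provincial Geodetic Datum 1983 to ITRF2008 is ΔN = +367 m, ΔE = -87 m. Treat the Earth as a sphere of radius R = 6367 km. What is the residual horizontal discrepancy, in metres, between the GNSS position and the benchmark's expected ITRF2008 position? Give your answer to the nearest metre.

30 m

Observed coordinate differences: Δφ = +0.00354°, Δλ = -0.00091°.
Converting to metres (1° lat = 111125 m, cos φ = 0.999797): observed ΔN = 393.4 m, observed ΔE = -101.1 m.
Subtracting the expected shift leaves a residual of 393.4 − (367) = 26.4 m north and -101.1 − (-87) = -14.1 m east.
Residual distance = √(26.4² + (-14.1)²) = 29.9 m.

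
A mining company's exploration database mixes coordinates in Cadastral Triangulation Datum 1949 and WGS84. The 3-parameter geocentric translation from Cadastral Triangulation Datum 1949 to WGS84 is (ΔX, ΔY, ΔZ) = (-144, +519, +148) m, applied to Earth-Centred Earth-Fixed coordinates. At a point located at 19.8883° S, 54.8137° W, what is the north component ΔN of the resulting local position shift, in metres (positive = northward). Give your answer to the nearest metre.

ΔN = -33 m

At φ = -19.8883°, λ = -54.8137°: sin φ = -0.340188, cos φ = 0.940358, sin λ = -0.817283, cos λ = 0.576237.
ΔN = −sin φ cos λ·ΔX − sin φ sin λ·ΔY + cos φ·ΔZ = −(-0.340188)(0.576237)(-144) − (-0.340188)(-0.817283)(519) + (0.940358)(148) = -33.35 m.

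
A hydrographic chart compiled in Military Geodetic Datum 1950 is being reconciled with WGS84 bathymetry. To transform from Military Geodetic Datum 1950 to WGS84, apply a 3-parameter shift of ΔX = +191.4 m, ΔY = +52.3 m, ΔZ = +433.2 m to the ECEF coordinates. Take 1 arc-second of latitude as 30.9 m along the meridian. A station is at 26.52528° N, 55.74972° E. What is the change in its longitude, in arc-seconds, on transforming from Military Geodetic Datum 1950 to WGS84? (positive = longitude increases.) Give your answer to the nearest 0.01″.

Δλ = -4.66″

sin φ = 0.446593, cos φ = 0.894737, sin λ = 0.826587, cos λ = 0.562809.
East component: ΔE = −sin λ·ΔX + cos λ·ΔY = −(0.826587)(191.4) + (0.562809)(52.3) = -128.77 m.
1° of latitude spans 3600 × 30.90 = 111240 m; at latitude φ, 1° of longitude spans that × cos φ = 99530.6 m, so Δλ = -128.77 / 99530.6 × 3600 = -4.658″.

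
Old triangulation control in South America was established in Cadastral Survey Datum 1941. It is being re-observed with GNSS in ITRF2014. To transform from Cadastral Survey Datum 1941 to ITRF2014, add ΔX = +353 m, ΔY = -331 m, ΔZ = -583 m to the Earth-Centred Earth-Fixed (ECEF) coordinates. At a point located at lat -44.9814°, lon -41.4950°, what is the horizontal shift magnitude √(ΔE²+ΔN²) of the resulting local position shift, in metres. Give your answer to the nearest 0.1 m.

71.8 m

The local east axis at (φ, λ) is (−sin λ, cos λ, 0), so ΔE = −sin(-41.4950°)·353 + cos(-41.4950°)·(-331) = -14.04 m.
The local north axis is (−sin φ cos λ, −sin φ sin λ, cos φ), giving ΔN = 186.900 + 155.022 − 412.377 = -70.46 m.
Horizontal magnitude = √(ΔE² + ΔN²) = √((-14.04)² + (-70.46)²) = 71.84 m.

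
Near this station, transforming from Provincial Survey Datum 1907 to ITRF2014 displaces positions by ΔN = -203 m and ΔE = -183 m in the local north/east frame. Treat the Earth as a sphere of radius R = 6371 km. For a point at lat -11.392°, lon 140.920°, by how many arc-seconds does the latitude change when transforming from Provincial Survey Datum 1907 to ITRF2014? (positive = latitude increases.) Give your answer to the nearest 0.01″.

On a sphere of radius R, 1 rad of latitude = R, so Δφ = ΔN / R = -203.0 / 6371000 = -3.1863e-05 rad = -6.572″.

Δφ = -6.57″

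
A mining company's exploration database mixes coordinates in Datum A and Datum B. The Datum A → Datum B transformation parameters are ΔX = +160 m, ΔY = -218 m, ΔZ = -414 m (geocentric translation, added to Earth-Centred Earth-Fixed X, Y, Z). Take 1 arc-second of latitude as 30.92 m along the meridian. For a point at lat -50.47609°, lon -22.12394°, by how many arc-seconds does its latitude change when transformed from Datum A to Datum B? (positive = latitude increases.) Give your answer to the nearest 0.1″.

Δφ = -2.8″

sin φ = -0.771359, cos φ = 0.636400, sin λ = -0.376611, cos λ = 0.926371.
North component: ΔN = −sin φ cos λ·ΔX − sin φ sin λ·ΔY + cos φ·ΔZ = −(-0.771359)(0.926371)(160) − (-0.771359)(-0.376611)(-218) + (0.636400)(-414) = -85.81 m.
1° of latitude spans 3600 × 30.92 = 111312 m, so Δφ = -85.81 / 111312 × 3600 = -2.775″.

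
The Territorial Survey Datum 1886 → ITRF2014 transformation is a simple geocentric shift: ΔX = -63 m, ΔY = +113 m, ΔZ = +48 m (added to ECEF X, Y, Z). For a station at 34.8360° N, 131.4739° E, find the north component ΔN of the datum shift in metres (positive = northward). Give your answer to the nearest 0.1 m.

ΔN = -32.8 m

The local north axis is (−sin φ cos λ, −sin φ sin λ, cos φ), giving ΔN = -23.834 − 48.364 + 39.398 = -32.80 m.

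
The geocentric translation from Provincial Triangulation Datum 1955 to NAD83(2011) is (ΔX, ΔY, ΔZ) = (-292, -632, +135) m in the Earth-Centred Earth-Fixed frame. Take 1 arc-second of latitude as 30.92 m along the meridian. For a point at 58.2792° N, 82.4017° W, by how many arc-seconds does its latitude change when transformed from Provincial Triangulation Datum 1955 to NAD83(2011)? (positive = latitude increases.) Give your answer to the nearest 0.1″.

sin φ = 0.850620, cos φ = 0.525780, sin λ = -0.991219, cos λ = 0.132227.
North component: ΔN = −sin φ cos λ·ΔX − sin φ sin λ·ΔY + cos φ·ΔZ = −(0.850620)(0.132227)(-292) − (0.850620)(-0.991219)(-632) + (0.525780)(135) = -429.05 m.
1° of latitude spans 3600 × 30.92 = 111312 m, so Δφ = -429.05 / 111312 × 3600 = -13.876″.

Δφ = -13.9″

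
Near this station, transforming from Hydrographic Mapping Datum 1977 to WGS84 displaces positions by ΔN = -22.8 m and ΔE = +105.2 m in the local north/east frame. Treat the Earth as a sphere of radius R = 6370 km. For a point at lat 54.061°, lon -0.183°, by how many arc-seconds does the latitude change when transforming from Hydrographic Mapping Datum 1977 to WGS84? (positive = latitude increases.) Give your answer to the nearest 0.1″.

Δφ = -0.7″

On a sphere of radius R, 1 rad of latitude = R, so Δφ = ΔN / R = -22.8 / 6370000 = -3.5793e-06 rad = -0.738″.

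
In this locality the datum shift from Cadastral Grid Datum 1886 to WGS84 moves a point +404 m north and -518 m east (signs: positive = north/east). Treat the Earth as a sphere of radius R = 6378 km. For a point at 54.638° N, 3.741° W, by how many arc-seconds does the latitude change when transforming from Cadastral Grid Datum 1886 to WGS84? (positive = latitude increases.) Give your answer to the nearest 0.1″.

Δφ = 13.1″

On a sphere of radius R, 1 rad of latitude = R, so Δφ = ΔN / R = 404.0 / 6378000 = 6.3343e-05 rad = 13.065″.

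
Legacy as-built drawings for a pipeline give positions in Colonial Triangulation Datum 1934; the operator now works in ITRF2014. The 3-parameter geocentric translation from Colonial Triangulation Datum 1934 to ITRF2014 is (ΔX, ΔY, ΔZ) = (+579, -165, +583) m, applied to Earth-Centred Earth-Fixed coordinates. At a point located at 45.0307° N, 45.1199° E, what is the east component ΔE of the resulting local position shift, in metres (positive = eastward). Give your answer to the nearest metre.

At φ = 45.0307°, λ = 45.1199°: sin φ = 0.707486, cos φ = 0.706728, sin λ = 0.708585, cos λ = 0.705626.
ΔE = −sin λ·ΔX + cos λ·ΔY = −(0.708585)·(579) + (0.705626)·(-165) = -526.70 m.

ΔE = -527 m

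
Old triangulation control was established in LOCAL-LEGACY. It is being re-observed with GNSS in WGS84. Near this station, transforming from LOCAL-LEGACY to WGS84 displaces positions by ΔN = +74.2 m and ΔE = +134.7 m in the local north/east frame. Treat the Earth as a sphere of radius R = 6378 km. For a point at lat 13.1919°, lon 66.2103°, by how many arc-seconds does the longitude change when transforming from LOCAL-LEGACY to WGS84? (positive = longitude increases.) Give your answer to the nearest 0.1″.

At latitude 13.1919°, cos φ = 0.973611.
One radian of longitude at latitude φ spans R cos φ, so Δλ = ΔE / (R cos φ) = 134.7 / (6378000 × 0.973611) = 2.1692e-05 rad = 4.474″.

Δλ = 4.5″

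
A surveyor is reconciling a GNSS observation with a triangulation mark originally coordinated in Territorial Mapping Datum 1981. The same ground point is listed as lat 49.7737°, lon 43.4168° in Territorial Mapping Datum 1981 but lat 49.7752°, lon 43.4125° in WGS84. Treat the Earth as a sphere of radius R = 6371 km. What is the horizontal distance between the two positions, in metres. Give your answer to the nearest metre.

351 m

Δφ = 49.7752° − 49.7737° = +0.0015°; Δλ = 43.4125° − 43.4168° = -0.0043°.
1° along a meridian = πR/180 = 111195 m.
ΔN = Δφ × 111195 = 166.8 m; ΔE = Δλ × 111195 × cos(49.7737°) = -0.0043 × 111195 × 0.645808 = -308.8 m.
Distance = √(ΔE² + ΔN²) = √((-308.8)² + 166.8²) = 351.0 m.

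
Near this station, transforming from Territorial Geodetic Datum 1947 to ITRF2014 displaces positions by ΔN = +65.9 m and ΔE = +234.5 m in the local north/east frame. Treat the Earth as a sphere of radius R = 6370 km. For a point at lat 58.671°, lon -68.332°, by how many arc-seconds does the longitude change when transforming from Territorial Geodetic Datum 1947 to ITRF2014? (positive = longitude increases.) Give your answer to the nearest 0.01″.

At latitude 58.671°, cos φ = 0.519952.
One radian of longitude at latitude φ spans R cos φ, so Δλ = ΔE / (R cos φ) = 234.5 / (6370000 × 0.519952) = 7.0801e-05 rad = 14.604″.

Δλ = 14.60″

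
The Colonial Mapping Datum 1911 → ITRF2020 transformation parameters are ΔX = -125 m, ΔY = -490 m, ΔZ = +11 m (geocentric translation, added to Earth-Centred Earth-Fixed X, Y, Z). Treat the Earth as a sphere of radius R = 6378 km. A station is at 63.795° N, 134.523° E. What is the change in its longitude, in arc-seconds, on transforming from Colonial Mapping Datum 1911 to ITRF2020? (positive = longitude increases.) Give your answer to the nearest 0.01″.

Δλ = 31.69″

sin φ = 0.897220, cos φ = 0.441584, sin λ = 0.712969, cos λ = -0.701196.
East component: ΔE = −sin λ·ΔX + cos λ·ΔY = −(0.712969)(-125) + (-0.701196)(-490) = 432.71 m.
1° of latitude spans πR/180 = 111317 m; at latitude φ, 1° of longitude spans that × cos φ = 49155.9 m, so Δλ = 432.71 / 49155.9 × 3600 = 31.690″.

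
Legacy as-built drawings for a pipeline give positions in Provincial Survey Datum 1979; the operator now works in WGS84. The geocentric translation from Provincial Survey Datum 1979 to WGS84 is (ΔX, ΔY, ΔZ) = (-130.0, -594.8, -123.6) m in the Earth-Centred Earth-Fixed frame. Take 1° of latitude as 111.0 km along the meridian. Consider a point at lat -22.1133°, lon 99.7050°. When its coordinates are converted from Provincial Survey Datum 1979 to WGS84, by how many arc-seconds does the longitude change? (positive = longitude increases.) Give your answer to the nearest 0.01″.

sin φ = -0.376439, cos φ = 0.926441, sin λ = 0.985689, cos λ = -0.168575.
East component: ΔE = −sin λ·ΔX + cos λ·ΔY = −(0.985689)(-130.0) + (-0.168575)(-594.8) = 228.41 m.
1° of latitude spans 111000 m; at latitude φ, 1° of longitude spans that × cos φ = 102835.0 m, so Δλ = 228.41 / 102835.0 × 3600 = 7.996″.

Δλ = 8.00″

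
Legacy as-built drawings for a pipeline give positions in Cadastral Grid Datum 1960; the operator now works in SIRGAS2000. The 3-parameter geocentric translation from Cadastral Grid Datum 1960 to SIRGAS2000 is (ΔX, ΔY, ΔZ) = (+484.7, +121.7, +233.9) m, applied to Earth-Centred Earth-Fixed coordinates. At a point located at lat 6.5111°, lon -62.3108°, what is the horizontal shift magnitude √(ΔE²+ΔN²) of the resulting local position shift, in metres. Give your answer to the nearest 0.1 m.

532.9 m

At φ = 6.5111°, λ = -62.3108°: sin φ = 0.113396, cos φ = 0.993550, sin λ = -0.885481, cos λ = 0.464675.
ΔE = −sin λ·ΔX + cos λ·ΔY = −(-0.885481)·(484.7) + (0.464675)·(121.7) = 485.74 m.
ΔN = −sin φ cos λ·ΔX − sin φ sin λ·ΔY + cos φ·ΔZ = −(0.113396)(0.464675)(484.7) − (0.113396)(-0.885481)(121.7) + (0.993550)(233.9) = 219.07 m.
Horizontal magnitude = √(ΔE² + ΔN²) = √(485.74² + 219.07²) = 532.86 m.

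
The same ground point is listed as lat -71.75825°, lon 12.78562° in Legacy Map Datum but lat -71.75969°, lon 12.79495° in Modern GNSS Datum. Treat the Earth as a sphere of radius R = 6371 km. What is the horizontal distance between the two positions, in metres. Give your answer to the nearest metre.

362 m

Δφ = -71.75969° − -71.75825° = -0.00144°; Δλ = 12.79495° − 12.78562° = +0.00933°.
1° along a meridian = πR/180 = 111195 m.
ΔN = Δφ × 111195 = -160.1 m; ΔE = Δλ × 111195 × cos(-71.75825°) = +0.00933 × 111195 × 0.313027 = 324.7 m.
Distance = √(ΔE² + ΔN²) = √(324.7² + (-160.1)²) = 362.1 m.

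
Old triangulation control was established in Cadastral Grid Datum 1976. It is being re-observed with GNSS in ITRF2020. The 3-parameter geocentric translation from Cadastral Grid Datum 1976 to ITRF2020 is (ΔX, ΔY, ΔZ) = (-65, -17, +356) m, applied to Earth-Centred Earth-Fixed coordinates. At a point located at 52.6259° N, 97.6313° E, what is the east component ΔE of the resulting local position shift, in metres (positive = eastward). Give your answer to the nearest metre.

ΔE = 67 m

At φ = 52.6259°, λ = 97.6313°: sin φ = 0.794689, cos φ = 0.607017, sin λ = 0.991143, cos λ = -0.132798.
ΔE = −sin λ·ΔX + cos λ·ΔY = −(0.991143)·(-65) + (-0.132798)·(-17) = 66.68 m.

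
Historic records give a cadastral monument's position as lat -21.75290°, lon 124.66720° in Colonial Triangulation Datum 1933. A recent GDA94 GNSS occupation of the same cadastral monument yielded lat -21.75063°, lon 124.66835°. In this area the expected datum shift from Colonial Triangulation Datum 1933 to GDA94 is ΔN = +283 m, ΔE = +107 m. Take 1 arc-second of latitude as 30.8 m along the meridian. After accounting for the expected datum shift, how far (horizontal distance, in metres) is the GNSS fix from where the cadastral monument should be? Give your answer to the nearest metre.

Observed coordinate differences: Δφ = +0.00227°, Δλ = +0.00115°.
Converting to metres (1° lat = 110880 m, cos φ = 0.928791): observed ΔN = 251.7 m, observed ΔE = 118.4 m.
Subtracting the expected shift leaves a residual of 251.7 − (283) = -31.3 m north and 118.4 − (107) = 11.4 m east.
Residual distance = √((-31.3)² + 11.4²) = 33.3 m.

33 m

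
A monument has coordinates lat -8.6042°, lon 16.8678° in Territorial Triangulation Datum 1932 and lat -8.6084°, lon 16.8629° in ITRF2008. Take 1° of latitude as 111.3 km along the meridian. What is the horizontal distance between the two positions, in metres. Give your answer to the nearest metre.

714 m

Δφ = -8.6084° − -8.6042° = -0.0042°; Δλ = 16.8629° − 16.8678° = -0.0049°.
ΔN = Δφ × 111300 = -467.5 m; ΔE = Δλ × 111300 × cos(-8.6042°) = -0.0049 × 111300 × 0.988745 = -539.2 m.
Distance = √(ΔE² + ΔN²) = √((-539.2)² + (-467.5)²) = 713.6 m.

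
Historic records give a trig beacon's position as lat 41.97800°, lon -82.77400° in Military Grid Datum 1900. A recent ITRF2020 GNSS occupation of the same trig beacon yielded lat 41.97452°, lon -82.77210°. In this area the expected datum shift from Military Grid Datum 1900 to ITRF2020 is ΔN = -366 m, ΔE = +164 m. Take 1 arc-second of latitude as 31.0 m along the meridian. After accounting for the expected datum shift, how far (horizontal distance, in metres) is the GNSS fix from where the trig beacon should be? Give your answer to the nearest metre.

Observed coordinate differences: Δφ = -0.00348°, Δλ = +0.00190°.
Converting to metres (1° lat = 111600 m, cos φ = 0.743402): observed ΔN = -388.4 m, observed ΔE = 157.6 m.
Subtracting the expected shift leaves a residual of -388.4 − (-366) = -22.4 m north and 157.6 − (164) = -6.4 m east.
Residual distance = √((-22.4)² + (-6.4)²) = 23.3 m.

23 m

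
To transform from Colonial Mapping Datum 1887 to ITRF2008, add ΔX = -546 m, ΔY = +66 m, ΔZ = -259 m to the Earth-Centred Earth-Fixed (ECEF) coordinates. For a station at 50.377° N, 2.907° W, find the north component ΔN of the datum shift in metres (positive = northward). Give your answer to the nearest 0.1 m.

ΔN = 257.4 m

The local north axis is (−sin φ cos λ, −sin φ sin λ, cos φ), giving ΔN = 420.019 + 2.578 − 165.173 = 257.42 m.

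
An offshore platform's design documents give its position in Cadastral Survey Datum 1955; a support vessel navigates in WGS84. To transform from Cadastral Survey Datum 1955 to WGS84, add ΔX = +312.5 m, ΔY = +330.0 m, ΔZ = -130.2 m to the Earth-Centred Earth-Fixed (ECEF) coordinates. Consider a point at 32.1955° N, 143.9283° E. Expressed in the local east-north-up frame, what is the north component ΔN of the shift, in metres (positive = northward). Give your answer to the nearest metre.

ΔN = -79 m

The local north axis is (−sin φ cos λ, −sin φ sin λ, cos φ), giving ΔN = 134.581 − 103.527 − 110.180 = -79.13 m.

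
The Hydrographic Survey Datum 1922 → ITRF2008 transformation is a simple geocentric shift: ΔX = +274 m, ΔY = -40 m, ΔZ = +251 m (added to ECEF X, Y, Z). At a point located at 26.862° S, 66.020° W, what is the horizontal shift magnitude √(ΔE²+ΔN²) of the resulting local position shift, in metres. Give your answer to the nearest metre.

373 m

At φ = -26.862°, λ = -66.020°: sin φ = -0.451843, cos φ = 0.892097, sin λ = -0.913687, cos λ = 0.406418.
ΔE = −sin λ·ΔX + cos λ·ΔY = −(-0.913687)·(274) + (0.406418)·(-40) = 234.09 m.
ΔN = −sin φ cos λ·ΔX − sin φ sin λ·ΔY + cos φ·ΔZ = −(-0.451843)(0.406418)(274) − (-0.451843)(-0.913687)(-40) + (0.892097)(251) = 290.75 m.
Horizontal magnitude = √(ΔE² + ΔN²) = √(234.09² + 290.75²) = 373.27 m.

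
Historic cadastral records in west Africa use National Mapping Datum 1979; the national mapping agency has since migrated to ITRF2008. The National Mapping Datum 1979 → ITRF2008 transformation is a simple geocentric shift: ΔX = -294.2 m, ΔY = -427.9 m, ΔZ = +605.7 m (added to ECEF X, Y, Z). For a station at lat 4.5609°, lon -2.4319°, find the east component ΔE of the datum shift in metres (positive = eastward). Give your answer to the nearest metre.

The local east axis at (φ, λ) is (−sin λ, cos λ, 0), so ΔE = −sin(-2.4319°)·(-294.2) + cos(-2.4319°)·(-427.9) = -440.00 m.

ΔE = -440 m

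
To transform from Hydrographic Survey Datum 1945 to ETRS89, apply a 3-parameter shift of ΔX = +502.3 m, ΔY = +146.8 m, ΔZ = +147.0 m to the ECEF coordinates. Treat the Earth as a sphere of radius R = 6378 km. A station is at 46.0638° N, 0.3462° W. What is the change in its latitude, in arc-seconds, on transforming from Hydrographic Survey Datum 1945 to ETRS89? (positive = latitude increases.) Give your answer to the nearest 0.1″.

sin φ = 0.720113, cos φ = 0.693857, sin λ = -0.006042, cos λ = 0.999982.
North component: ΔN = −sin φ cos λ·ΔX − sin φ sin λ·ΔY + cos φ·ΔZ = −(0.720113)(0.999982)(502.3) − (0.720113)(-0.006042)(146.8) + (0.693857)(147.0) = -259.07 m.
1° of latitude spans πR/180 = 111317 m, so Δφ = -259.07 / 111317 × 3600 = -8.378″.

Δφ = -8.4″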